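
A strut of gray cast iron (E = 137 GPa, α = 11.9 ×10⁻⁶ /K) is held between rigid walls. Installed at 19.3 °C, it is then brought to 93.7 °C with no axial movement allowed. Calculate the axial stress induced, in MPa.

121 MPa

ΔT = 74.40 K. Constrained thermal stress σ = E·α·ΔT = 137.0×10³ MPa × 11.9×10⁻⁶ × 74.40 = 121 MPa (compressive).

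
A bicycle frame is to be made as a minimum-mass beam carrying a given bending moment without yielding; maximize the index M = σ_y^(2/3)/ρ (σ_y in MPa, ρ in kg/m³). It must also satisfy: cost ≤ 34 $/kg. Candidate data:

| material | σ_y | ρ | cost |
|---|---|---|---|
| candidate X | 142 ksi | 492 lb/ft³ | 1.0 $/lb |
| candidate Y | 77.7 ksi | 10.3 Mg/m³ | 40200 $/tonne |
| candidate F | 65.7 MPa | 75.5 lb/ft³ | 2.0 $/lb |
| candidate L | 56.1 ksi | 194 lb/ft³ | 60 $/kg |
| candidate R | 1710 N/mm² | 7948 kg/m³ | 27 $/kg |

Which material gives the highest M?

candidate R

Screen on constraints: cost ≤ 34 $/kg. Survivors: candidate X, candidate F, candidate R.
Normalizing units and computing the index:
  candidate X: σ_y = 979.1 MPa, ρ = 7881 kg/m³
  candidate F: σ_y = 65.70 MPa, ρ = 1209 kg/m³
  candidate R: σ_y = 1710 MPa, ρ = 7948 kg/m³
  candidate R: M = 18.0×10⁻³
  candidate F: M = 13.5×10⁻³
  candidate X: M = 12.5×10⁻³
Candidate R ranks first.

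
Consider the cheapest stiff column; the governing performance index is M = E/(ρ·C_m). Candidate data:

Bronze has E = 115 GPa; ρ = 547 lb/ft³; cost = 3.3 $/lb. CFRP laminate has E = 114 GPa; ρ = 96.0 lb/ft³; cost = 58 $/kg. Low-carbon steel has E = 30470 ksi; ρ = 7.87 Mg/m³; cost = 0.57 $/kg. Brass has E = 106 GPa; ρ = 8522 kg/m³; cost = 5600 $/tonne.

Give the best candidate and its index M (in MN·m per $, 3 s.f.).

In SI units:
  bronze: E = 115.0 GPa, ρ = 8762 kg/m³, cost = 7.275 $/kg
  CFRP laminate: E = 114.0 GPa, ρ = 1538 kg/m³, cost = 58.00 $/kg
  low-carbon steel: E = 210.1 GPa, ρ = 7870 kg/m³, cost = 0.5700 $/kg
  brass: E = 106.0 GPa, ρ = 8522 kg/m³, cost = 5.600 $/kg
  low-carbon steel: M = 46.8 MN·m per $
  brass: M = 2.22 MN·m per $
  bronze: M = 1.80 MN·m per $
  CFRP laminate: M = 1.28 MN·m per $
The maximum is for low-carbon steel.

low-carbon steel, M = 46.8 MN·m per $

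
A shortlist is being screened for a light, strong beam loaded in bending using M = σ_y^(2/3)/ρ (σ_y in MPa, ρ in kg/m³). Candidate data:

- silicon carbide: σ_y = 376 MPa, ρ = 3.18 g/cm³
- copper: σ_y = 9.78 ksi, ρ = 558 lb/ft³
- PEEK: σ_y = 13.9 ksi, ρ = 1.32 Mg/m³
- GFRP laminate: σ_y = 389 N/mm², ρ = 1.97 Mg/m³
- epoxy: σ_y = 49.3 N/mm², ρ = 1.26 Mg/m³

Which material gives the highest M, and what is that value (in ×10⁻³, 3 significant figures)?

Putting every candidate on a common basis:
  silicon carbide: σ_y = 376.0 MPa, ρ = 3180 kg/m³
  copper: σ_y = 67.43 MPa, ρ = 8938 kg/m³
  PEEK: σ_y = 95.84 MPa, ρ = 1320 kg/m³
  GFRP laminate: σ_y = 389.0 MPa, ρ = 1970 kg/m³
  epoxy: σ_y = 49.30 MPa, ρ = 1260 kg/m³
  GFRP laminate: M = 27.0×10⁻³
  silicon carbide: M = 16.4×10⁻³
  PEEK: M = 15.9×10⁻³
  epoxy: M = 10.7×10⁻³
  copper: M = 1.85×10⁻³
GFRP laminate ranks first.

GFRP laminate, M = 27.0×10⁻³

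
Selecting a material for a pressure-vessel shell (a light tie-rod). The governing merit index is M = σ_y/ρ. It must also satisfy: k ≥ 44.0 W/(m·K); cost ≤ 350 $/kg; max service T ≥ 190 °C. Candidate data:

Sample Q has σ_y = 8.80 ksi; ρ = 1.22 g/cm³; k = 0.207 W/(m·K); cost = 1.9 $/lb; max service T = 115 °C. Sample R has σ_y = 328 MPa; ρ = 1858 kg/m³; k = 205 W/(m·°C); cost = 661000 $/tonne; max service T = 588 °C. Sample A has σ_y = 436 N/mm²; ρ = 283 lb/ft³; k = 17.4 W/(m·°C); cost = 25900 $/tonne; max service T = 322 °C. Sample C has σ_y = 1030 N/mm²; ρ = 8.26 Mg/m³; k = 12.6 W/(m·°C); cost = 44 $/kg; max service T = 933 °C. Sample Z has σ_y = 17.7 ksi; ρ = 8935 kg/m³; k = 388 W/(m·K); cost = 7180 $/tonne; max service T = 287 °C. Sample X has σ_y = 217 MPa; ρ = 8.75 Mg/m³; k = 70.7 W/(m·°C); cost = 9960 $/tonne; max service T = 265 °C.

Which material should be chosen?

Screen on constraints: k ≥ 44.0 W/(m·K); cost ≤ 350 $/kg; max service T ≥ 190 °C. Survivors: sample Z, sample X.
Normalizing units and computing the index:
  sample Z: σ_y = 122.0 MPa, ρ = 8935 kg/m³
  sample X: σ_y = 217.0 MPa, ρ = 8750 kg/m³
  sample X: M = 24.8 kN·m/kg
  sample Z: M = 13.7 kN·m/kg
Sample X has the largest M.

sample X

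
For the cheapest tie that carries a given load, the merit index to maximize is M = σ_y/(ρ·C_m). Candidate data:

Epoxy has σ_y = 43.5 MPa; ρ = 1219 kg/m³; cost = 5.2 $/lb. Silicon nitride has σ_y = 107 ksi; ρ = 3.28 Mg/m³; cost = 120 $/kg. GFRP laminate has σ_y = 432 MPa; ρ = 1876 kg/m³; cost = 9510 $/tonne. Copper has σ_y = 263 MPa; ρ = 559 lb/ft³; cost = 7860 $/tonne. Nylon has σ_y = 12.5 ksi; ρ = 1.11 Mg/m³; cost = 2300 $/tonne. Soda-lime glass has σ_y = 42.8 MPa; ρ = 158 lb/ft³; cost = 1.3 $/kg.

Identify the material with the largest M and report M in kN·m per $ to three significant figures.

nylon, M = 33.8 kN·m per $

Putting every candidate on a common basis:
  epoxy: σ_y = 43.50 MPa, ρ = 1219 kg/m³, cost = 11.46 $/kg
  silicon nitride: σ_y = 737.7 MPa, ρ = 3280 kg/m³, cost = 120.0 $/kg
  GFRP laminate: σ_y = 432.0 MPa, ρ = 1876 kg/m³, cost = 9.510 $/kg
  copper: σ_y = 263.0 MPa, ρ = 8954 kg/m³, cost = 7.860 $/kg
  nylon: σ_y = 86.18 MPa, ρ = 1110 kg/m³, cost = 2.300 $/kg
  soda-lime glass: σ_y = 42.80 MPa, ρ = 2531 kg/m³, cost = 1.300 $/kg
  nylon: M = 33.8 kN·m per $
  GFRP laminate: M = 24.2 kN·m per $
  soda-lime glass: M = 13.0 kN·m per $
  copper: M = 3.74 kN·m per $
  epoxy: M = 3.11 kN·m per $
  silicon nitride: M = 1.87 kN·m per $
The maximum is for nylon.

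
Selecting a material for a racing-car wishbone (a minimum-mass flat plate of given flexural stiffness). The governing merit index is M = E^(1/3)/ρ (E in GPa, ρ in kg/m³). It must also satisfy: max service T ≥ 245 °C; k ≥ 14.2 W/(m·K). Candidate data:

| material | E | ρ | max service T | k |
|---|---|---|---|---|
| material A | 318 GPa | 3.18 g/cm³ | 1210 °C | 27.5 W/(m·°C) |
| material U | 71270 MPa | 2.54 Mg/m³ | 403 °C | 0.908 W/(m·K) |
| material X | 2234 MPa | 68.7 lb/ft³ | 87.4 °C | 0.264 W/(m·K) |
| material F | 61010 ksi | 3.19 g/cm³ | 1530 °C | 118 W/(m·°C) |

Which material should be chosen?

material F

Screen on constraints: max service T ≥ 245 °C; k ≥ 14.2 W/(m·K). Survivors: material A, material F.
Putting every candidate on a common basis:
  material A: E = 318.0 GPa, ρ = 3180 kg/m³
  material F: E = 420.6 GPa, ρ = 3190 kg/m³
  material F: M = 2.35×10⁻³
  material A: M = 2.15×10⁻³
Material F has the largest M.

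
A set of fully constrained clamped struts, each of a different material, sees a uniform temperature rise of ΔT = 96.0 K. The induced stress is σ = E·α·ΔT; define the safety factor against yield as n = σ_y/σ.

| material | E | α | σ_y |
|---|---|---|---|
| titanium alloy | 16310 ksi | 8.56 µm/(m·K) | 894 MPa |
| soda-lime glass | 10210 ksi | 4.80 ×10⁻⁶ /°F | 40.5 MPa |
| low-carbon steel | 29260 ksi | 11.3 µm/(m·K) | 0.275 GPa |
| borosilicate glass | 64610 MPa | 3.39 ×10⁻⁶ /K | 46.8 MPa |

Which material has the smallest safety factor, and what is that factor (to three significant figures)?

With everything in SI (GPa, ×10⁻⁶/K, MPa):
  titanium alloy: E = 112.5, α = 8.56, σ_y = 894.0 → σ = 92.4 MPa, n = 9.67
  soda-lime glass: E = 70.40, α = 8.64, σ_y = 40.50 → σ = 58.4 MPa, n = 0.694
  low-carbon steel: E = 201.7, α = 11.3, σ_y = 275.0 → σ = 219 MPa, n = 1.26
  borosilicate glass: E = 64.61, α = 3.39, σ_y = 46.80 → σ = 21.0 MPa, n = 2.23
The minimum is soda-lime glass at n = 0.694.

soda-lime glass, n = 0.694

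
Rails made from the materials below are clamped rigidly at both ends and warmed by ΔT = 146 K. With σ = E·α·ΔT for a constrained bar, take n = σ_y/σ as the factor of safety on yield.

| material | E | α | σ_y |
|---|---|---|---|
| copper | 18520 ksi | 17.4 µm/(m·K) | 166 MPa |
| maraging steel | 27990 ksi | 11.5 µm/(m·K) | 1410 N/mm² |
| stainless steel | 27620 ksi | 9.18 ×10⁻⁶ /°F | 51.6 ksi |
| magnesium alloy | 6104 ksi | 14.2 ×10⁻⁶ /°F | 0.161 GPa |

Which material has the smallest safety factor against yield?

copper

In consistent units (E in GPa, α in ×10⁻⁶/K, σ_y in MPa):
  copper: E = 127.7, α = 17.4, σ_y = 166.0 → σ = 324 MPa, n = 0.512
  maraging steel: E = 193.0, α = 11.5, σ_y = 1410 → σ = 324 MPa, n = 4.35
  stainless steel: E = 190.4, α = 16.5, σ_y = 355.8 → σ = 459 MPa, n = 0.774
  magnesium alloy: E = 42.09, α = 25.6, σ_y = 161.0 → σ = 157 MPa, n = 1.03
Smallest n: copper with n = 0.512.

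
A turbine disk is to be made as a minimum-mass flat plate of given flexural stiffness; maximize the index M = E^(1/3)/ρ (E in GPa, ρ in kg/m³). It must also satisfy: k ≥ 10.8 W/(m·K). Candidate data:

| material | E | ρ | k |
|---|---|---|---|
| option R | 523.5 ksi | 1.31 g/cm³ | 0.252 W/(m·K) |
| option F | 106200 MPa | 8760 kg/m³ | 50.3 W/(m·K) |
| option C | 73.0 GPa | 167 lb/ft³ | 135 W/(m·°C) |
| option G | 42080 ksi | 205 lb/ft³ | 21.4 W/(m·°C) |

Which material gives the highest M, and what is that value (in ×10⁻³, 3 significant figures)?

Screen on constraints: k ≥ 10.8 W/(m·K). Survivors: option F, option C, option G.
Putting every candidate on a common basis:
  option F: E = 106.2 GPa, ρ = 8760 kg/m³
  option C: E = 73.00 GPa, ρ = 2675 kg/m³
  option G: E = 290.1 GPa, ρ = 3284 kg/m³
  option G: M = 2.02×10⁻³
  option C: M = 1.56×10⁻³
  option F: M = 0.541×10⁻³
The maximum is for option G.

option G, M = 2.02×10⁻³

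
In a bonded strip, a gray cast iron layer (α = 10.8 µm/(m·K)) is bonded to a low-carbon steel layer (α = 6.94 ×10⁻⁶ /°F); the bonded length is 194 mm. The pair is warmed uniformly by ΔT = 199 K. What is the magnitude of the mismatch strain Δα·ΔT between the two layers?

low-carbon steel: α = 6.94×10⁻⁶/°F × 9/5 = 12.5×10⁻⁶/K.
Δα = |10.8 − 12.5|×10⁻⁶/K = 1.69×10⁻⁶/K.
Mismatch strain = Δα·ΔT = 1.69×10⁻⁶ × 199.0 = 3.37×10⁻⁴.

3.37×10⁻⁴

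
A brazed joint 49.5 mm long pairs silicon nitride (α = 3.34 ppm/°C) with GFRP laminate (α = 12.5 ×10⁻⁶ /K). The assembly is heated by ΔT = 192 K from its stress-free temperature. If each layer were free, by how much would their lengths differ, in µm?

87.1 µm

Δα = |3.34 − 12.5|×10⁻⁶/K = 9.16×10⁻⁶/K.
ΔL_mismatch = Δα·L·ΔT = 9.16×10⁻⁶ × 49.5 mm × 192.0 K = 87.1 µm.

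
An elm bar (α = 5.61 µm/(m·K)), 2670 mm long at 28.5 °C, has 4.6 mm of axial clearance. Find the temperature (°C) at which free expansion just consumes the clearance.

α·L₀·ΔT = 4.6 mm ⇒ ΔT = 4.6 / (5.61×10⁻⁶ × 2670.0) = 307.1 K.
T = 28.5 + 307.1 = 335.6 °C.

336 °C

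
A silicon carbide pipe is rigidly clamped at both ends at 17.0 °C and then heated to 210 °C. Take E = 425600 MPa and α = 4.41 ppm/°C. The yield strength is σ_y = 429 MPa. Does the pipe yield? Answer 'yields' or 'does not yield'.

does not yield

E = 425600 MPa = 425.6 GPa.
ΔT = 193.0 K. Constrained thermal stress σ = E·α·ΔT = 425.6×10³ MPa × 4.41×10⁻⁶ × 193.0 = 362 MPa (compressive).
Compare to σ_y = 429 MPa: σ < σ_y, so it does not yield.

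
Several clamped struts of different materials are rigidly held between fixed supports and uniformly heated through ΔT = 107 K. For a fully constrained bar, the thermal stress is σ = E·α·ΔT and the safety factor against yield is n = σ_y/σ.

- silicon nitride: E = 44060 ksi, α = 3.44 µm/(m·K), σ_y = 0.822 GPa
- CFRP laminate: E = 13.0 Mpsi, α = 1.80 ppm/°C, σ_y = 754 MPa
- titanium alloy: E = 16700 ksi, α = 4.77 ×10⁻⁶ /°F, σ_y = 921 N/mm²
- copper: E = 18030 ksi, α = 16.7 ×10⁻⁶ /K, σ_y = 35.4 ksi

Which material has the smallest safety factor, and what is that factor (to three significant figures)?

copper, n = 1.10

With everything in SI (GPa, ×10⁻⁶/K, MPa):
  silicon nitride: E = 303.8, α = 3.44, σ_y = 822.0 → σ = 112 MPa, n = 7.35
  CFRP laminate: E = 89.63, α = 1.80, σ_y = 754.0 → σ = 17.3 MPa, n = 43.7
  titanium alloy: E = 115.1, α = 8.59, σ_y = 921.0 → σ = 106 MPa, n = 8.71
  copper: E = 124.3, α = 16.7, σ_y = 244.1 → σ = 222 MPa, n = 1.10
Smallest n: copper with n = 1.10.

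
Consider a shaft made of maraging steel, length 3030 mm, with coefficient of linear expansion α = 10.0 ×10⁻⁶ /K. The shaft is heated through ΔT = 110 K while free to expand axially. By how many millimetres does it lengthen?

ΔL = α·L₀·ΔT = 10.0×10⁻⁶ × 3030 mm × 110.0 K = 3.33 mm.

3.33 mm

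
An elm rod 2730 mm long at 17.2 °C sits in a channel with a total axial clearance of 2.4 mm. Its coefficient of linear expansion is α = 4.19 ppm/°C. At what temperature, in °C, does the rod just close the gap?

α·L₀·ΔT = 2.4 mm ⇒ ΔT = 2.4 / (4.19×10⁻⁶ × 2730.0) = 209.8 K.
T = 17.2 + 209.8 = 227.0 °C.

227 °C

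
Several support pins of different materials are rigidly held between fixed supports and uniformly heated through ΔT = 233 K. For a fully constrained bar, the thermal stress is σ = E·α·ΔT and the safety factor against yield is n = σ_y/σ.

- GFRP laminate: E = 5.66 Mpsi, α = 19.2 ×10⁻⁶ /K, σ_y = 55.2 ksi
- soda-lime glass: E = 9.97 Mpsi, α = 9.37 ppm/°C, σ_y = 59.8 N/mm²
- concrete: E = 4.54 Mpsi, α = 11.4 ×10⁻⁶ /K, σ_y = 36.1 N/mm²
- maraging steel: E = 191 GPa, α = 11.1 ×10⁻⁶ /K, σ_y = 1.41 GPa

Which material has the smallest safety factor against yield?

Per material, after unit conversion:
  GFRP laminate: E = 39.02, α = 19.2, σ_y = 380.6 → σ = 175 MPa, n = 2.18
  soda-lime glass: E = 68.74, α = 9.37, σ_y = 59.80 → σ = 150 MPa, n = 0.398
  concrete: E = 31.30, α = 11.4, σ_y = 36.10 → σ = 83.1 MPa, n = 0.434
  maraging steel: E = 191.0, α = 11.1, σ_y = 1410 → σ = 494 MPa, n = 2.85
The minimum is soda-lime glass at n = 0.398.

soda-lime glass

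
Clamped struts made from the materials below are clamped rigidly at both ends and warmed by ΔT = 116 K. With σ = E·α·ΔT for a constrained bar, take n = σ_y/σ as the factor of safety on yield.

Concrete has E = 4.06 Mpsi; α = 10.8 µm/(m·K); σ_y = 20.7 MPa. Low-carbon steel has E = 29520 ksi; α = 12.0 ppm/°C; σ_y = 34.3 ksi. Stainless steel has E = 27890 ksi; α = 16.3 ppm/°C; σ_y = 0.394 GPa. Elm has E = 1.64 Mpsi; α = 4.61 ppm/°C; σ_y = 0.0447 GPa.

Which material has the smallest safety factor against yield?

Per material, after unit conversion:
  concrete: E = 27.99, α = 10.8, σ_y = 20.70 → σ = 35.1 MPa, n = 0.590
  low-carbon steel: E = 203.5, α = 12.0, σ_y = 236.5 → σ = 283 MPa, n = 0.835
  stainless steel: E = 192.3, α = 16.3, σ_y = 394.0 → σ = 364 MPa, n = 1.08
  elm: E = 11.31, α = 4.61, σ_y = 44.70 → σ = 6.05 MPa, n = 7.39
Concrete has the lowest safety factor, n = 0.590.

concrete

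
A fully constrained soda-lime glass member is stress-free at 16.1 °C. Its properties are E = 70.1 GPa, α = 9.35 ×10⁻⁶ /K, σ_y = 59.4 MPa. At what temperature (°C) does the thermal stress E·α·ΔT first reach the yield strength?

107 °C

E·α·ΔT = 59.40 MPa ⇒ ΔT = 59.40 / (70.10×10³ × 9.35×10⁻⁶) = 90.63 K.
T = 16.1 + 90.63 = 106.7 °C.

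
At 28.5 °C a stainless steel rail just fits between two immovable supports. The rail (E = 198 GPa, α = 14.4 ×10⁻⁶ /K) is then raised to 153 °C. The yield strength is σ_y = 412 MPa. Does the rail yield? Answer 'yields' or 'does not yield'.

ΔT = 124.5 K. Constrained thermal stress σ = E·α·ΔT = 198.0×10³ MPa × 14.4×10⁻⁶ × 124.5 = 355 MPa (compressive).
Compare to σ_y = 412 MPa: σ < σ_y, so it does not yield.

does not yield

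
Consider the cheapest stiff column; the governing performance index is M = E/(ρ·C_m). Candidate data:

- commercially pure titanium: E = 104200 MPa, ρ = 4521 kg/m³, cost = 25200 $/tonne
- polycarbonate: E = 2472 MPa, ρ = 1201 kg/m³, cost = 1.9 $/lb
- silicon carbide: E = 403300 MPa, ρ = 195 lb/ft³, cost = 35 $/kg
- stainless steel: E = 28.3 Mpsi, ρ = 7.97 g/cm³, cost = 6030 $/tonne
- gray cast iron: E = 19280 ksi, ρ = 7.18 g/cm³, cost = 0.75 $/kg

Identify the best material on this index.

gray cast iron

Putting every candidate on a common basis:
  commercially pure titanium: E = 104.2 GPa, ρ = 4521 kg/m³, cost = 25.20 $/kg
  polycarbonate: E = 2.472 GPa, ρ = 1201 kg/m³, cost = 4.189 $/kg
  silicon carbide: E = 403.3 GPa, ρ = 3124 kg/m³, cost = 35.00 $/kg
  stainless steel: E = 195.1 GPa, ρ = 7970 kg/m³, cost = 6.030 $/kg
  gray cast iron: E = 132.9 GPa, ρ = 7180 kg/m³, cost = 0.7500 $/kg
  gray cast iron: M = 24.7 MN·m per $
  stainless steel: M = 4.06 MN·m per $
  silicon carbide: M = 3.69 MN·m per $
  commercially pure titanium: M = 0.915 MN·m per $
  polycarbonate: M = 0.491 MN·m per $
Gray cast iron has the largest M.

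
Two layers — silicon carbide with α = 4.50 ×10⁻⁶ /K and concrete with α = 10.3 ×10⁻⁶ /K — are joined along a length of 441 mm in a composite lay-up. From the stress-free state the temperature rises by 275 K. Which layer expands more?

α(silicon carbide) = 4.50×10⁻⁶/K vs α(concrete) = 10.3×10⁻⁶/K.
Higher α expands more for the same ΔT: concrete.

concrete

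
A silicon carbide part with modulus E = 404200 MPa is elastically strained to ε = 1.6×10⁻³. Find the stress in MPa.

647 MPa

E = 404200 MPa = 404.2 GPa.
σ = E·ε = 404200 MPa × 1.6×10⁻³ = 647 MPa.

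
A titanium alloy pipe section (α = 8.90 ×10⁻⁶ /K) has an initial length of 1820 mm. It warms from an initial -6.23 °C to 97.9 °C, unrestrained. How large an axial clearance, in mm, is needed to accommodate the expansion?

1.69 mm

ΔT = 97.9 − (-6.23) = 104.1 K.
ΔL = α·L₀·ΔT = 8.90×10⁻⁶ × 1820 mm × 104.1 K = 1.69 mm.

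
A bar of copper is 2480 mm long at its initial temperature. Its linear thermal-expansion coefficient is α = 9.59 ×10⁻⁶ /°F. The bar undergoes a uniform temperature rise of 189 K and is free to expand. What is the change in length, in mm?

Convert α: 9.59×10⁻⁶/°F × (9/5) = 17.3×10⁻⁶/K.
ΔL = α·L₀·ΔT = 17.3×10⁻⁶ × 2480 mm × 189.0 K = 8.09 mm.

8.09 mm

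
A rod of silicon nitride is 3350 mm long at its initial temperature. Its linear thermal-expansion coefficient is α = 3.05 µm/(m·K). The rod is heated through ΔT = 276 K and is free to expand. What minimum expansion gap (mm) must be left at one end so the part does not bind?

2.82 mm

ΔL = α·L₀·ΔT = 3.05×10⁻⁶ × 3350 mm × 276.0 K = 2.82 mm.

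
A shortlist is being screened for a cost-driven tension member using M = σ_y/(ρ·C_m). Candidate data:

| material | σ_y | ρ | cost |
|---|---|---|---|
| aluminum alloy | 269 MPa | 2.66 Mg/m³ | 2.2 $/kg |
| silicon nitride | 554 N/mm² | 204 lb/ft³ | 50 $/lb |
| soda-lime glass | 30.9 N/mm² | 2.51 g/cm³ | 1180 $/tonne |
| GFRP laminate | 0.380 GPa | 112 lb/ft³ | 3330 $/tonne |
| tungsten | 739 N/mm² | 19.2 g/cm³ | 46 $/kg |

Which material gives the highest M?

GFRP laminate

In SI units:
  aluminum alloy: σ_y = 269.0 MPa, ρ = 2660 kg/m³, cost = 2.200 $/kg
  silicon nitride: σ_y = 554.0 MPa, ρ = 3268 kg/m³, cost = 110.2 $/kg
  soda-lime glass: σ_y = 30.90 MPa, ρ = 2510 kg/m³, cost = 1.180 $/kg
  GFRP laminate: σ_y = 380.0 MPa, ρ = 1794 kg/m³, cost = 3.330 $/kg
  tungsten: σ_y = 739.0 MPa, ρ = 19200 kg/m³, cost = 46.00 $/kg
  GFRP laminate: M = 63.6 kN·m per $
  aluminum alloy: M = 46.0 kN·m per $
  soda-lime glass: M = 10.4 kN·m per $
  silicon nitride: M = 1.54 kN·m per $
  tungsten: M = 0.837 kN·m per $
Highest index: GFRP laminate.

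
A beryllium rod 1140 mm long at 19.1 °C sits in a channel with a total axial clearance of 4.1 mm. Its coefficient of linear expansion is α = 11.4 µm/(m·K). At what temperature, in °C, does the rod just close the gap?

α·L₀·ΔT = 4.1 mm ⇒ ΔT = 4.1 / (11.4×10⁻⁶ × 1140.0) = 315.5 K.
T = 19.1 + 315.5 = 334.6 °C.

335 °C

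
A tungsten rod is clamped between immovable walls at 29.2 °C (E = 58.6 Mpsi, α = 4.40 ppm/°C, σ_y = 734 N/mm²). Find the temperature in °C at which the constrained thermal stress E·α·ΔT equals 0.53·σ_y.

E = 58.6 Mpsi = 404.0 GPa.
σ_y = 734 N/mm² = 734.0 MPa.
E·α·ΔT = 389.0 MPa ⇒ ΔT = 389.0 / (404.0×10³ × 4.40×10⁻⁶) = 218.8 K.
T = 29.2 + 218.8 = 248.0 °C.

248 °C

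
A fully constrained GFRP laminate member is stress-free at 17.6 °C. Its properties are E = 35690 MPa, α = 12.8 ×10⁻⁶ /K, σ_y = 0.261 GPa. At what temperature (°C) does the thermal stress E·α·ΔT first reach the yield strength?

589 °C

E = 35690 MPa = 35.69 GPa.
σ_y = 0.261 GPa = 261.0 MPa.
E·α·ΔT = 261.0 MPa ⇒ ΔT = 261.0 / (35.69×10³ × 12.8×10⁻⁶) = 571.3 K.
T = 17.6 + 571.3 = 588.9 °C.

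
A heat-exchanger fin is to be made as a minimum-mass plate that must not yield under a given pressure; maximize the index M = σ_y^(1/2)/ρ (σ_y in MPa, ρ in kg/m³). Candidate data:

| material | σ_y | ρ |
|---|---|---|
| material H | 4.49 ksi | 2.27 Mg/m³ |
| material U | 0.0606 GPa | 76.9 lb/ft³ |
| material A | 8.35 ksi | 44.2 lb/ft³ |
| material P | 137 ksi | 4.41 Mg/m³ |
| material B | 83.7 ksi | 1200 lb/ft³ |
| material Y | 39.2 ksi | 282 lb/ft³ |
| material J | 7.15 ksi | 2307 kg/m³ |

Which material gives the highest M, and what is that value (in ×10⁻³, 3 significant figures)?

Normalizing units and computing the index:
  material H: σ_y = 30.96 MPa, ρ = 2270 kg/m³
  material U: σ_y = 60.60 MPa, ρ = 1232 kg/m³
  material A: σ_y = 57.57 MPa, ρ = 708.0 kg/m³
  material P: σ_y = 944.6 MPa, ρ = 4410 kg/m³
  material B: σ_y = 577.1 MPa, ρ = 19220 kg/m³
  material Y: σ_y = 270.3 MPa, ρ = 4517 kg/m³
  material J: σ_y = 49.30 MPa, ρ = 2307 kg/m³
  material A: M = 10.7×10⁻³
  material P: M = 6.97×10⁻³
  material U: M = 6.32×10⁻³
  material Y: M = 3.64×10⁻³
  material J: M = 3.04×10⁻³
  material H: M = 2.45×10⁻³
  material B: M = 1.25×10⁻³
Material A has the largest M.

material A, M = 10.7×10⁻³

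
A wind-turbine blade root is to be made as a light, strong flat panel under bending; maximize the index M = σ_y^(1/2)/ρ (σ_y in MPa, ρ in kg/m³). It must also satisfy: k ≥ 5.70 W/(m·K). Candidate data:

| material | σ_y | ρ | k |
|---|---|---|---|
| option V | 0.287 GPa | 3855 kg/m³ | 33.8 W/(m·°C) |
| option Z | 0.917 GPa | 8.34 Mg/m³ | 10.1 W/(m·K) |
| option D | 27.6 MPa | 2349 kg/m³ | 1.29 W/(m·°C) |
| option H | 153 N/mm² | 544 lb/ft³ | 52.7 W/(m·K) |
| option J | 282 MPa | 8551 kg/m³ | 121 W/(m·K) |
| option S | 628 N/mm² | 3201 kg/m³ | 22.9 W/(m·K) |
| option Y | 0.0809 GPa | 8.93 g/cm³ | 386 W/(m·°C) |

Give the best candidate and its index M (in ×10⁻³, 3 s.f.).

Screen on constraints: k ≥ 5.70 W/(m·K). Survivors: option V, option Z, option H, option J, option S, option Y.
Putting every candidate on a common basis:
  option V: σ_y = 287.0 MPa, ρ = 3855 kg/m³
  option Z: σ_y = 917.0 MPa, ρ = 8340 kg/m³
  option H: σ_y = 153.0 MPa, ρ = 8714 kg/m³
  option J: σ_y = 282.0 MPa, ρ = 8551 kg/m³
  option S: σ_y = 628.0 MPa, ρ = 3201 kg/m³
  option Y: σ_y = 80.90 MPa, ρ = 8930 kg/m³
  option S: M = 7.83×10⁻³
  option V: M = 4.39×10⁻³
  option Z: M = 3.63×10⁻³
  option J: M = 1.96×10⁻³
  option H: M = 1.42×10⁻³
  option Y: M = 1.01×10⁻³
Highest index: option S.

option S, M = 7.83×10⁻³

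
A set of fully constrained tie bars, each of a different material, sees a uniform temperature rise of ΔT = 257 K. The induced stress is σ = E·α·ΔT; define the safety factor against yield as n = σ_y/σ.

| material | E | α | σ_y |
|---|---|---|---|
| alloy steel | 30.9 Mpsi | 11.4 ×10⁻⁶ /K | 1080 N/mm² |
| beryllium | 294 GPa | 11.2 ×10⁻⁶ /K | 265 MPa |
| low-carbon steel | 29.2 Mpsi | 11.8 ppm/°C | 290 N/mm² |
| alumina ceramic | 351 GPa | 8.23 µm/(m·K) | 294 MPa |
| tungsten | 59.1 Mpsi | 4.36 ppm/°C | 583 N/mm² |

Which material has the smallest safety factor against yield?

With everything in SI (GPa, ×10⁻⁶/K, MPa):
  alloy steel: E = 213.0, α = 11.4, σ_y = 1080 → σ = 624 MPa, n = 1.73
  beryllium: E = 294.0, α = 11.2, σ_y = 265.0 → σ = 846 MPa, n = 0.313
  low-carbon steel: E = 201.3, α = 11.8, σ_y = 290.0 → σ = 611 MPa, n = 0.475
  alumina ceramic: E = 351.0, α = 8.23, σ_y = 294.0 → σ = 742 MPa, n = 0.396
  tungsten: E = 407.5, α = 4.36, σ_y = 583.0 → σ = 457 MPa, n = 1.28
The minimum is beryllium at n = 0.313.

beryllium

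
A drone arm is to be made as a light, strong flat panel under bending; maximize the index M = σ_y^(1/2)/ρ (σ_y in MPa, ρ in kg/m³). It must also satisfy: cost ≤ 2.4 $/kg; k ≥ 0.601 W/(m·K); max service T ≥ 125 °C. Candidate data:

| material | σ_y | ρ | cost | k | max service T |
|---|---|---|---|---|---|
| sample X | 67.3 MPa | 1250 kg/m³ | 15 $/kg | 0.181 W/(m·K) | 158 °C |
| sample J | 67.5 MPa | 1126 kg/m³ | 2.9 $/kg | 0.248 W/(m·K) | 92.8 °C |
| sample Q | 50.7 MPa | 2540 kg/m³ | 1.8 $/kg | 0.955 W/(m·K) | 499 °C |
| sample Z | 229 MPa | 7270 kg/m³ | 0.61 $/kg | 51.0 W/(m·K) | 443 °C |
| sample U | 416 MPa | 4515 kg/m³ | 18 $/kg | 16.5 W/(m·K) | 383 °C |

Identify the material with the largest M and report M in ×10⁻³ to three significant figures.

Screen on constraints: cost ≤ 2.4 $/kg; k ≥ 0.601 W/(m·K); max service T ≥ 125 °C. Survivors: sample Q, sample Z.
Computing M directly (units already consistent):
  sample Q: M = 2.80×10⁻³
  sample Z: M = 2.08×10⁻³
The maximum is for sample Q.

sample Q, M = 2.80×10⁻³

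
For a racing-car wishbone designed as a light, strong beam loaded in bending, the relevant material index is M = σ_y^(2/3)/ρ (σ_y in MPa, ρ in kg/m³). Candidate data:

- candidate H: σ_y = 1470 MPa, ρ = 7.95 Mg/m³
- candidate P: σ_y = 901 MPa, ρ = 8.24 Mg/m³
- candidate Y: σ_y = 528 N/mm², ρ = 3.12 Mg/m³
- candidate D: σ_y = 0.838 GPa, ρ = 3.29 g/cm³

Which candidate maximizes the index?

candidate D

In SI units:
  candidate H: σ_y = 1470 MPa, ρ = 7950 kg/m³
  candidate P: σ_y = 901.0 MPa, ρ = 8240 kg/m³
  candidate Y: σ_y = 528.0 MPa, ρ = 3120 kg/m³
  candidate D: σ_y = 838.0 MPa, ρ = 3290 kg/m³
  candidate D: M = 27.0×10⁻³
  candidate Y: M = 20.9×10⁻³
  candidate H: M = 16.3×10⁻³
  candidate P: M = 11.3×10⁻³
Candidate D has the largest M.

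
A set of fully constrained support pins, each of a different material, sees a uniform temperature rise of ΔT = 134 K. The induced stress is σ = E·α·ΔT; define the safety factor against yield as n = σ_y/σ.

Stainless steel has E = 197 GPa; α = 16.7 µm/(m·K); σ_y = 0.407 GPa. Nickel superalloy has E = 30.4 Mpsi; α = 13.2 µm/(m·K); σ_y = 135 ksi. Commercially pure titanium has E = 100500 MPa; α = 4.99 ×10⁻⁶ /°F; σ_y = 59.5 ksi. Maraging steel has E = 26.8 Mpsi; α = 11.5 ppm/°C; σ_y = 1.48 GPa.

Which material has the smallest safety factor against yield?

Per material, after unit conversion:
  stainless steel: E = 197.0, α = 16.7, σ_y = 407.0 → σ = 441 MPa, n = 0.923
  nickel superalloy: E = 209.6, α = 13.2, σ_y = 930.8 → σ = 371 MPa, n = 2.51
  commercially pure titanium: E = 100.5, α = 8.98, σ_y = 410.2 → σ = 121 MPa, n = 3.39
  maraging steel: E = 184.8, α = 11.5, σ_y = 1480 → σ = 285 MPa, n = 5.20
Smallest n: stainless steel with n = 0.923.

stainless steel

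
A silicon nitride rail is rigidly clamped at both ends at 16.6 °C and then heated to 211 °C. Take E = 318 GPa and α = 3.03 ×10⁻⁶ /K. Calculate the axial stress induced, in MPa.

187 MPa

ΔT = 194.4 K. Constrained thermal stress σ = E·α·ΔT = 318.0×10³ MPa × 3.03×10⁻⁶ × 194.4 = 187 MPa (compressive).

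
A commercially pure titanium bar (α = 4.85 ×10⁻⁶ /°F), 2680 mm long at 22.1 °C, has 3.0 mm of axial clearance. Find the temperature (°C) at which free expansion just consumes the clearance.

150 °C

α = 4.85×10⁻⁶/°F × 9/5 = 8.73×10⁻⁶/K.
α·L₀·ΔT = 3.0 mm ⇒ ΔT = 3.0 / (8.73×10⁻⁶ × 2680.0) = 128.2 K.
T = 22.1 + 128.2 = 150.3 °C.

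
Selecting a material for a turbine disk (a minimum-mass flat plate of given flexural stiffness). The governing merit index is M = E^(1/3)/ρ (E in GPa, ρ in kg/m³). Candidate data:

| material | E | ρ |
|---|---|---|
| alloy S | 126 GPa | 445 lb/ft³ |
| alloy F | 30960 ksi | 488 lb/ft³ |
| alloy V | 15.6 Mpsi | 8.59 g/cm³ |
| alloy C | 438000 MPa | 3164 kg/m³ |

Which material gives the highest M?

alloy C

Convert each candidate to consistent units, then evaluate M:
  alloy S: E = 126.0 GPa, ρ = 7128 kg/m³
  alloy F: E = 213.5 GPa, ρ = 7817 kg/m³
  alloy V: E = 107.6 GPa, ρ = 8590 kg/m³
  alloy C: E = 438.0 GPa, ρ = 3164 kg/m³
  alloy C: M = 2.40×10⁻³
  alloy F: M = 0.765×10⁻³
  alloy S: M = 0.703×10⁻³
  alloy V: M = 0.554×10⁻³
Highest index: alloy C.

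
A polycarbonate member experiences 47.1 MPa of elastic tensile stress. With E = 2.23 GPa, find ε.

ε = σ/E = 47.1 / 2230 = 0.0211.

0.0211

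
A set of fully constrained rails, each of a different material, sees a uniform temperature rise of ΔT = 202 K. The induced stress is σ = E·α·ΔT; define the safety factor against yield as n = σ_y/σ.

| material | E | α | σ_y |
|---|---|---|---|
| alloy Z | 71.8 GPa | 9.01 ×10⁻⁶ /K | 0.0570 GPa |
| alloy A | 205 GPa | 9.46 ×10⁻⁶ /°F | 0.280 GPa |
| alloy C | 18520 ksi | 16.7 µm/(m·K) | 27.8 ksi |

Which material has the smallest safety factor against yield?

In consistent units (E in GPa, α in ×10⁻⁶/K, σ_y in MPa):
  alloy Z: E = 71.80, α = 9.01, σ_y = 57.00 → σ = 131 MPa, n = 0.436
  alloy A: E = 205.0, α = 17.0, σ_y = 280.0 → σ = 705 MPa, n = 0.397
  alloy C: E = 127.7, α = 16.7, σ_y = 191.7 → σ = 431 MPa, n = 0.445
The minimum is alloy A at n = 0.397.

alloy A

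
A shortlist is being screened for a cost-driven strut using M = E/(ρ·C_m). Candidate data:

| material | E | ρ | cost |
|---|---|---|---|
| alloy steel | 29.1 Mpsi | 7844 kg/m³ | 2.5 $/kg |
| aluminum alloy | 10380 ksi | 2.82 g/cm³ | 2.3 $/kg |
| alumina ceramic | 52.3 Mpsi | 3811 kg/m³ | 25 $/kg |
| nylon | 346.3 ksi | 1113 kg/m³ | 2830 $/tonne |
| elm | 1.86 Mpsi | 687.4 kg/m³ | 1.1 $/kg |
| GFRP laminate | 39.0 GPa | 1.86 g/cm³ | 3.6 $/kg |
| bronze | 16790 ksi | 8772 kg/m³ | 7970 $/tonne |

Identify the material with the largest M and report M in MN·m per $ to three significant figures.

Putting every candidate on a common basis:
  alloy steel: E = 200.6 GPa, ρ = 7844 kg/m³, cost = 2.500 $/kg
  aluminum alloy: E = 71.57 GPa, ρ = 2820 kg/m³, cost = 2.300 $/kg
  alumina ceramic: E = 360.6 GPa, ρ = 3811 kg/m³, cost = 25.00 $/kg
  nylon: E = 2.388 GPa, ρ = 1113 kg/m³, cost = 2.830 $/kg
  elm: E = 12.82 GPa, ρ = 687.4 kg/m³, cost = 1.100 $/kg
  GFRP laminate: E = 39.00 GPa, ρ = 1860 kg/m³, cost = 3.600 $/kg
  bronze: E = 115.8 GPa, ρ = 8772 kg/m³, cost = 7.970 $/kg
  elm: M = 17.0 MN·m per $
  aluminum alloy: M = 11.0 MN·m per $
  alloy steel: M = 10.2 MN·m per $
  GFRP laminate: M = 5.82 MN·m per $
  alumina ceramic: M = 3.78 MN·m per $
  bronze: M = 1.66 MN·m per $
  nylon: M = 0.758 MN·m per $
Highest index: elm.

elm, M = 17.0 MN·m per $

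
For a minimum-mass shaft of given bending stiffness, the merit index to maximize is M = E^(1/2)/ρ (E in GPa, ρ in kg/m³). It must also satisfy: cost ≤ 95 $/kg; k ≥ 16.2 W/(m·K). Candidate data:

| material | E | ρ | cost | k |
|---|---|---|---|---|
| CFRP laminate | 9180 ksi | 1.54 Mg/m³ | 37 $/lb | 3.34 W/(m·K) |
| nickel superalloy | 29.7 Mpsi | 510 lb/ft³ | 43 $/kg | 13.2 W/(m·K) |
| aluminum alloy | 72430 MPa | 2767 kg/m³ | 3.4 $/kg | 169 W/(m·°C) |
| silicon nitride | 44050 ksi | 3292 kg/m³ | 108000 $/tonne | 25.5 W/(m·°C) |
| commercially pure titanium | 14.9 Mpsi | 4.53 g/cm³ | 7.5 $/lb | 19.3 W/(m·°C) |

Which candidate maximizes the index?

Screen on constraints: cost ≤ 95 $/kg; k ≥ 16.2 W/(m·K). Survivors: aluminum alloy, commercially pure titanium.
Putting every candidate on a common basis:
  aluminum alloy: E = 72.43 GPa, ρ = 2767 kg/m³
  commercially pure titanium: E = 102.7 GPa, ρ = 4530 kg/m³
  aluminum alloy: M = 3.08×10⁻³
  commercially pure titanium: M = 2.24×10⁻³
Aluminum alloy has the largest M.

aluminum alloy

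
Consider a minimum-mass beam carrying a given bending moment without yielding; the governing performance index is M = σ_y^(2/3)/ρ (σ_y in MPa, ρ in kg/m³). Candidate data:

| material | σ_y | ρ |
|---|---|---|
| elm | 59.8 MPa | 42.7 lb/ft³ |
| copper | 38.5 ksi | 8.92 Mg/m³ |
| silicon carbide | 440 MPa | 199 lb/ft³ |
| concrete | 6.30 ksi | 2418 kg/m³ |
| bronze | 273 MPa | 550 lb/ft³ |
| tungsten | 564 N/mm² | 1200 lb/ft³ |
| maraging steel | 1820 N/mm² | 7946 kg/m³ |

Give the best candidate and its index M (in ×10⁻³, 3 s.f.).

elm, M = 22.4×10⁻³

Putting every candidate on a common basis:
  elm: σ_y = 59.80 MPa, ρ = 684.0 kg/m³
  copper: σ_y = 265.4 MPa, ρ = 8920 kg/m³
  silicon carbide: σ_y = 440.0 MPa, ρ = 3188 kg/m³
  concrete: σ_y = 43.44 MPa, ρ = 2418 kg/m³
  bronze: σ_y = 273.0 MPa, ρ = 8810 kg/m³
  tungsten: σ_y = 564.0 MPa, ρ = 19220 kg/m³
  maraging steel: σ_y = 1820 MPa, ρ = 7946 kg/m³
  elm: M = 22.4×10⁻³
  maraging steel: M = 18.8×10⁻³
  silicon carbide: M = 18.1×10⁻³
  concrete: M = 5.11×10⁻³
  bronze: M = 4.78×10⁻³
  copper: M = 4.63×10⁻³
  tungsten: M = 3.55×10⁻³
Elm has the largest M.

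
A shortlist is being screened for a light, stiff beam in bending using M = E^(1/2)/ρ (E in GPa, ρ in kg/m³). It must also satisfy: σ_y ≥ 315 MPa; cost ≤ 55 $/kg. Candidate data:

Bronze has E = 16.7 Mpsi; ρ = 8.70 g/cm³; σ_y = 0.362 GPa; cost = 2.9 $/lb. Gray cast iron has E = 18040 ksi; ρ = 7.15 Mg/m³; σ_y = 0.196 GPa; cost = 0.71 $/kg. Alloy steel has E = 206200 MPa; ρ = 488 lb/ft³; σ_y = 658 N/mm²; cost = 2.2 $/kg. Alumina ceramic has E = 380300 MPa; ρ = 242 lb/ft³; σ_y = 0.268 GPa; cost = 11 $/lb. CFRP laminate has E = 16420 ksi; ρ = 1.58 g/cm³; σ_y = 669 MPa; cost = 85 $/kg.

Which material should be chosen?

alloy steel

Screen on constraints: σ_y ≥ 315 MPa; cost ≤ 55 $/kg. Survivors: bronze, alloy steel.
Normalizing units and computing the index:
  bronze: E = 115.1 GPa, ρ = 8700 kg/m³
  alloy steel: E = 206.2 GPa, ρ = 7817 kg/m³
  alloy steel: M = 1.84×10⁻³
  bronze: M = 1.23×10⁻³
Highest index: alloy steel.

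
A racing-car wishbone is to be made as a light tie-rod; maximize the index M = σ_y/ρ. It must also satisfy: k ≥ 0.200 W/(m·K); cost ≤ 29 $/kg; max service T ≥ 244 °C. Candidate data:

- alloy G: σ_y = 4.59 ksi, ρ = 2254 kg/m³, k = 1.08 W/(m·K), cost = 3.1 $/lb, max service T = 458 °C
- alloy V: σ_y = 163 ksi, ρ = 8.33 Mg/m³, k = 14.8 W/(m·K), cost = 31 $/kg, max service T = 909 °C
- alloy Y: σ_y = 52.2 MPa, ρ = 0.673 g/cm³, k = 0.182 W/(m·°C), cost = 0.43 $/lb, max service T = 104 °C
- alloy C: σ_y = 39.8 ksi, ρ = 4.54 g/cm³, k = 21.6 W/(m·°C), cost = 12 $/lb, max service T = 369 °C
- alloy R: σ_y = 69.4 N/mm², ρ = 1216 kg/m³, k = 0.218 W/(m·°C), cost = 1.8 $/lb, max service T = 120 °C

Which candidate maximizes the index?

Screen on constraints: k ≥ 0.200 W/(m·K); cost ≤ 29 $/kg; max service T ≥ 244 °C. Survivors: alloy G, alloy C.
Normalizing units and computing the index:
  alloy G: σ_y = 31.65 MPa, ρ = 2254 kg/m³
  alloy C: σ_y = 274.4 MPa, ρ = 4540 kg/m³
  alloy C: M = 60.4 kN·m/kg
  alloy G: M = 14.0 kN·m/kg
Alloy C has the largest M.

alloy C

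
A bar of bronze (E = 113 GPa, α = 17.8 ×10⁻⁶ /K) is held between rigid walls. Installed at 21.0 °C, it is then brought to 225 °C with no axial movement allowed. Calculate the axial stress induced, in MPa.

ΔT = 204.0 K. Constrained thermal stress σ = E·α·ΔT = 113.0×10³ MPa × 17.8×10⁻⁶ × 204.0 = 410 MPa (compressive).

410 MPa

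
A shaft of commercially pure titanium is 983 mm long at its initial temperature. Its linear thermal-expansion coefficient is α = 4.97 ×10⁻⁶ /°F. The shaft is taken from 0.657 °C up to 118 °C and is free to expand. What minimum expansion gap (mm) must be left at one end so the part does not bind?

1.03 mm

Convert α: 4.97×10⁻⁶/°F × (9/5) = 8.95×10⁻⁶/K.
ΔT = 118 − 0.657 = 117.3 K.
ΔL = α·L₀·ΔT = 8.95×10⁻⁶ × 983 mm × 117.3 K = 1.03 mm.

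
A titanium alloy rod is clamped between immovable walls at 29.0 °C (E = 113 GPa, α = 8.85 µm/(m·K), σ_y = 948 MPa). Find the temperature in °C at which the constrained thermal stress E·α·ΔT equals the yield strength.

E·α·ΔT = 948.0 MPa ⇒ ΔT = 948.0 / (113.0×10³ × 8.85×10⁻⁶) = 948.0 K.
T = 29.0 + 948.0 = 977.0 °C.

977 °C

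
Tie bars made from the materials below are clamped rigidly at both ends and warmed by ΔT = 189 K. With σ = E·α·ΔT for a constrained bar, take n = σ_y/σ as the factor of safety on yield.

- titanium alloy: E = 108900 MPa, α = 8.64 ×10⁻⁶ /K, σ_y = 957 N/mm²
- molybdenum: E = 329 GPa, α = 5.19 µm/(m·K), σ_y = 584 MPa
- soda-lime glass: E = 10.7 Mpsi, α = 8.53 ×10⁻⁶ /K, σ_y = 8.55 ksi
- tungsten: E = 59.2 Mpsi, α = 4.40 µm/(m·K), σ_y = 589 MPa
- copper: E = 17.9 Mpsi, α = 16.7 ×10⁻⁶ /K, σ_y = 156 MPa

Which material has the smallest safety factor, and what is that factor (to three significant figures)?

Converting E to GPa, α to ×10⁻⁶/K, σ_y to MPa, then σ and n for each:
  titanium alloy: E = 108.9, α = 8.64, σ_y = 957.0 → σ = 178 MPa, n = 5.38
  molybdenum: E = 329.0, α = 5.19, σ_y = 584.0 → σ = 323 MPa, n = 1.81
  soda-lime glass: E = 73.77, α = 8.53, σ_y = 58.95 → σ = 119 MPa, n = 0.496
  tungsten: E = 408.2, α = 4.40, σ_y = 589.0 → σ = 339 MPa, n = 1.74
  copper: E = 123.4, α = 16.7, σ_y = 156.0 → σ = 390 MPa, n = 0.400
Copper has the lowest safety factor, n = 0.400.

copper, n = 0.400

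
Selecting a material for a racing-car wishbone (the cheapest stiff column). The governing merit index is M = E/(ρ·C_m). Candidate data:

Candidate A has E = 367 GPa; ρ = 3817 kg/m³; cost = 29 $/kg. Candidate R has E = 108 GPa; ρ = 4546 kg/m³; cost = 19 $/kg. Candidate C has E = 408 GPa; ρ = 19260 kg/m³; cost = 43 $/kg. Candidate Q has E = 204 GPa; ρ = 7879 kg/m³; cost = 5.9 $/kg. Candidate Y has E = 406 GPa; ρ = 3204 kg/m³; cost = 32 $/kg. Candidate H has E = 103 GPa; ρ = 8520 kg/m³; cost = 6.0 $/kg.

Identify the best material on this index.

candidate Q

Per-candidate index values:
  candidate Q: M = 4.39 MN·m per $
  candidate Y: M = 3.96 MN·m per $
  candidate A: M = 3.32 MN·m per $
  candidate H: M = 2.01 MN·m per $
  candidate R: M = 1.25 MN·m per $
  candidate C: M = 0.493 MN·m per $
Highest index: candidate Q.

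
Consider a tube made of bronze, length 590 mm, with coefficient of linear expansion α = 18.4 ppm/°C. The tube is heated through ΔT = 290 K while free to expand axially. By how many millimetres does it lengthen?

3.15 mm

ΔL = α·L₀·ΔT = 18.4×10⁻⁶ × 590 mm × 290.0 K = 3.15 mm.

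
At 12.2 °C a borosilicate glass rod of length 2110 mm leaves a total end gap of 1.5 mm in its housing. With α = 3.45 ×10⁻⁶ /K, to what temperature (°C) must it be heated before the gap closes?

α·L₀·ΔT = 1.5 mm ⇒ ΔT = 1.5 / (3.45×10⁻⁶ × 2110.0) = 206.1 K.
T = 12.2 + 206.1 = 218.3 °C.

218 °C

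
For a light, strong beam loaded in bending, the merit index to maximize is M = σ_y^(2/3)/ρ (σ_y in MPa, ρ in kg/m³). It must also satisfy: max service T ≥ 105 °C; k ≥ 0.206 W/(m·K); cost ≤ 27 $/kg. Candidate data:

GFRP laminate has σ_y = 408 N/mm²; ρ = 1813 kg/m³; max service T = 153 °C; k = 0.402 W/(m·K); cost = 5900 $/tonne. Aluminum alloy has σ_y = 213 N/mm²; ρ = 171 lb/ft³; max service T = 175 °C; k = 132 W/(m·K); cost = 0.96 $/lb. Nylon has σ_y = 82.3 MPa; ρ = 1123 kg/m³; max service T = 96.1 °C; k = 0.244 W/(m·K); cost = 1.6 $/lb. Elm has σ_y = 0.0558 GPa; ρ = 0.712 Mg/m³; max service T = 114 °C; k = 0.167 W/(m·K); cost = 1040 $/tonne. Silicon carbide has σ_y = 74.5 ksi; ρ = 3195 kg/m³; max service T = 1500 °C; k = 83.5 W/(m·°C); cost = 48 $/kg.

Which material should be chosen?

GFRP laminate

Screen on constraints: max service T ≥ 105 °C; k ≥ 0.206 W/(m·K); cost ≤ 27 $/kg. Survivors: GFRP laminate, aluminum alloy.
In SI units:
  GFRP laminate: σ_y = 408.0 MPa, ρ = 1813 kg/m³
  aluminum alloy: σ_y = 213.0 MPa, ρ = 2739 kg/m³
  GFRP laminate: M = 30.3×10⁻³
  aluminum alloy: M = 13.0×10⁻³
GFRP laminate ranks first.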